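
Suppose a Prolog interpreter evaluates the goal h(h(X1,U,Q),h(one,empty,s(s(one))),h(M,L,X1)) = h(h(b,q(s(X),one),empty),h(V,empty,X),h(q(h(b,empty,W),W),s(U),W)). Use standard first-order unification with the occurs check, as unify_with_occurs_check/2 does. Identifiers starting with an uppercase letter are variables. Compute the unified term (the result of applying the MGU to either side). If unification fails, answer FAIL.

h(h(b,q(s(s(s(one))),one),empty),h(one,empty,s(s(one))),h(q(h(b,empty,b),b),s(q(s(s(s(one))),one)),b))

Decompose h/3: h(X1,U,Q) = h(b,q(s(X),one),empty),  h(one,empty,s(s(one))) = h(V,empty,X),  h(M,L,X1) = h(q(h(b,empty,W),W),s(U),W).
Decompose h/3: X1 = b,  U = q(s(X),one),  Q = empty.
Bind X1 := b; substituting into the one remaining equation that mentions X1 gives: h(M,L,b) = h(q(h(b,empty,W),W),s(U),W).
Bind U := q(s(X),one); substituting into the one remaining equation that mentions U gives: h(M,L,b) = h(q(h(b,empty,W),W),s(q(s(X),one)),W).
Bind Q := empty; no other remaining equation mentions Q.
Decompose h/3: one = V,  empty = empty,  s(s(one)) = X.
Bind V := one; no other remaining equation mentions V.
Delete trivial equation empty = empty.
Bind X := s(s(one)); substituting into the remaining equation gives: h(M,L,b) = h(q(h(b,empty,W),W),s(q(s(s(s(one))),one)),W). Substituting into the earlier binding gives U := q(s(s(s(one))),one).
Decompose h/3: M = q(h(b,empty,W),W),  L = s(q(s(s(s(one))),one)),  b = W.
Bind M := q(h(b,empty,W),W); no other remaining equation mentions M.
Bind L := s(q(s(s(s(one))),one)); no other remaining equation mentions L.
Bind W := b. Substituting into the earlier binding gives M := q(h(b,empty,b),b).
Applying the MGU to either side gives h(h(b,q(s(s(s(one))),one),empty),h(one,empty,s(s(one))),h(q(h(b,empty,b),b),s(q(s(s(s(one))),one)),b)).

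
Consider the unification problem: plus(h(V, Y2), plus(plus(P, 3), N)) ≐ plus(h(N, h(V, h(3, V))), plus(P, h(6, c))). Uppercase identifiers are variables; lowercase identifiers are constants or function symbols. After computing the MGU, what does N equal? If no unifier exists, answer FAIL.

FAIL

Decompose plus/2: h(V, Y2) ≐ h(N, h(V, h(3, V))),  plus(plus(P, 3), N) ≐ plus(P, h(6, c)).
Decompose h/2: V ≐ N,  Y2 ≐ h(V, h(3, V)).
Bind V := N; substituting into the one remaining equation that mentions V gives: Y2 ≐ h(N, h(3, N)).
Bind Y2 := h(N, h(3, N)); no other remaining equation mentions Y2.
Decompose plus/2: plus(P, 3) ≐ P,  N ≐ h(6, c).
Occurs check fails: P occurs in plus(P, 3); the equation P ≐ plus(P, 3) has no finite solution.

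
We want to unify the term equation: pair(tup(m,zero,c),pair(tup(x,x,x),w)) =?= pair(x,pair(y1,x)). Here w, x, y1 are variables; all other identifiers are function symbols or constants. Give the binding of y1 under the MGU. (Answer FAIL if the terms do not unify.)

Decompose pair/2: tup(m,zero,c) =?= x,  pair(tup(x,x,x),w) =?= pair(y1,x).
Bind x := tup(m,zero,c); substituting into the remaining equation gives: pair(tup(tup(m,zero,c),tup(m,zero,c),tup(m,zero,c)),w) =?= pair(y1,tup(m,zero,c)).
Decompose pair/2: tup(tup(m,zero,c),tup(m,zero,c),tup(m,zero,c)) =?= y1,  w =?= tup(m,zero,c).
Bind y1 := tup(tup(m,zero,c),tup(m,zero,c),tup(m,zero,c)); no other remaining equation mentions y1.
Bind w := tup(m,zero,c).
MGU = { x := tup(m,zero,c), y1 := tup(tup(m,zero,c),tup(m,zero,c),tup(m,zero,c)), w := tup(m,zero,c) }, so y1 := tup(tup(m,zero,c),tup(m,zero,c),tup(m,zero,c)).

tup(tup(m,zero,c),tup(m,zero,c),tup(m,zero,c))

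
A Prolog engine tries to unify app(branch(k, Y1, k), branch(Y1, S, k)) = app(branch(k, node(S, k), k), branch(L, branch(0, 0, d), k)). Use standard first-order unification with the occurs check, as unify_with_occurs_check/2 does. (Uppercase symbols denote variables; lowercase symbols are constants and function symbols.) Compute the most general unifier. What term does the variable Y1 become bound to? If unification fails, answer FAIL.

Decompose app/2: branch(k, Y1, k) = branch(k, node(S, k), k),  branch(Y1, S, k) = branch(L, branch(0, 0, d), k).
Decompose branch/3: k = k,  Y1 = node(S, k),  k = k.
Delete trivial equation k = k.
Bind Y1 := node(S, k); substituting into the one remaining equation that mentions Y1 gives: branch(node(S, k), S, k) = branch(L, branch(0, 0, d), k).
Delete trivial equation k = k.
Decompose branch/3: node(S, k) = L,  S = branch(0, 0, d),  k = k.
Bind L := node(S, k); no other remaining equation mentions L.
Bind S := branch(0, 0, d); no other remaining equation mentions S. Substituting into the earlier bindings gives Y1 := node(branch(0, 0, d), k), L := node(branch(0, 0, d), k).
Delete trivial equation k = k.
MGU = { Y1 = node(branch(0, 0, d), k), L = node(branch(0, 0, d), k), S = branch(0, 0, d) }, so Y1 = node(branch(0, 0, d), k).

node(branch(0, 0, d), k)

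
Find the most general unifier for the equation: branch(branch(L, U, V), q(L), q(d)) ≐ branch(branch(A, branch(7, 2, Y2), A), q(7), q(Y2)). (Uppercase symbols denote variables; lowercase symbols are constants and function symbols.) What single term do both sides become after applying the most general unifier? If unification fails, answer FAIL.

branch(branch(7, branch(7, 2, d), 7), q(7), q(d))

Decompose branch/3: branch(L, U, V) ≐ branch(A, branch(7, 2, Y2), A),  q(L) ≐ q(7),  q(d) ≐ q(Y2).
Decompose branch/3: L ≐ A,  U ≐ branch(7, 2, Y2),  V ≐ A.
Bind L := A; substituting into the one remaining equation that mentions L gives: q(A) ≐ q(7).
Bind U := branch(7, 2, Y2); no other remaining equation mentions U.
Bind V := A; no other remaining equation mentions V.
Decompose q/1: A ≐ 7.
Bind A := 7; no other remaining equation mentions A. Substituting into the earlier bindings gives L := 7, V := 7.
Decompose q/1: d ≐ Y2.
Bind Y2 := d. Substituting into the earlier binding gives U := branch(7, 2, d).
Applying the MGU to either side gives branch(branch(7, branch(7, 2, d), 7), q(7), q(d)).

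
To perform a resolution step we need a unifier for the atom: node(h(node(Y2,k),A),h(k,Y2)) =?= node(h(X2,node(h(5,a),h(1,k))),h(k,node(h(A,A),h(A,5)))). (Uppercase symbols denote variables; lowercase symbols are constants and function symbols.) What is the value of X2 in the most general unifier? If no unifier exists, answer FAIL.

Decompose node/2: h(node(Y2,k),A) =?= h(X2,node(h(5,a),h(1,k))),  h(k,Y2) =?= h(k,node(h(A,A),h(A,5))).
Decompose h/2: node(Y2,k) =?= X2,  A =?= node(h(5,a),h(1,k)).
Bind X2 := node(Y2,k); no other remaining equation mentions X2.
Bind A := node(h(5,a),h(1,k)); substituting into the remaining equation gives: h(k,Y2) =?= h(k,node(h(node(h(5,a),h(1,k)),node(h(5,a),h(1,k))),h(node(h(5,a),h(1,k)),5))).
Decompose h/2: k =?= k,  Y2 =?= node(h(node(h(5,a),h(1,k)),node(h(5,a),h(1,k))),h(node(h(5,a),h(1,k)),5)).
Delete trivial equation k =?= k.
Bind Y2 := node(h(node(h(5,a),h(1,k)),node(h(5,a),h(1,k))),h(node(h(5,a),h(1,k)),5)). Substituting into the earlier binding gives X2 := node(node(h(node(h(5,a),h(1,k)),node(h(5,a),h(1,k))),h(node(h(5,a),h(1,k)),5)),k).
MGU = { X2 := node(node(h(node(h(5,a),h(1,k)),node(h(5,a),h(1,k))),h(node(h(5,a),h(1,k)),5)),k), A := node(h(5,a),h(1,k)), Y2 := node(h(node(h(5,a),h(1,k)),node(h(5,a),h(1,k))),h(node(h(5,a),h(1,k)),5)) }, so X2 := node(node(h(node(h(5,a),h(1,k)),node(h(5,a),h(1,k))),h(node(h(5,a),h(1,k)),5)),k).

node(node(h(node(h(5,a),h(1,k)),node(h(5,a),h(1,k))),h(node(h(5,a),h(1,k)),5)),k)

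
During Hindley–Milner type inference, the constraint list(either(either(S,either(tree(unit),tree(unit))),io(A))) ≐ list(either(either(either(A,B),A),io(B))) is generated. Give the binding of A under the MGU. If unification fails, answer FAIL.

Decompose list/1: either(either(S,either(tree(unit),tree(unit))),io(A)) ≐ either(either(either(A,B),A),io(B)).
Decompose either/2: either(S,either(tree(unit),tree(unit))) ≐ either(either(A,B),A),  io(A) ≐ io(B).
Decompose either/2: S ≐ either(A,B),  either(tree(unit),tree(unit)) ≐ A.
Bind S := either(A,B); no other remaining equation mentions S.
Bind A := either(tree(unit),tree(unit)); substituting into the remaining equation gives: io(either(tree(unit),tree(unit))) ≐ io(B). Substituting into the earlier binding gives S := either(either(tree(unit),tree(unit)),B).
Decompose io/1: either(tree(unit),tree(unit)) ≐ B.
Bind B := either(tree(unit),tree(unit)). Substituting into the earlier binding gives S := either(either(tree(unit),tree(unit)),either(tree(unit),tree(unit))).
MGU = { S := either(either(tree(unit),tree(unit)),either(tree(unit),tree(unit))), A := either(tree(unit),tree(unit)), B := either(tree(unit),tree(unit)) }, so A := either(tree(unit),tree(unit)).

either(tree(unit),tree(unit))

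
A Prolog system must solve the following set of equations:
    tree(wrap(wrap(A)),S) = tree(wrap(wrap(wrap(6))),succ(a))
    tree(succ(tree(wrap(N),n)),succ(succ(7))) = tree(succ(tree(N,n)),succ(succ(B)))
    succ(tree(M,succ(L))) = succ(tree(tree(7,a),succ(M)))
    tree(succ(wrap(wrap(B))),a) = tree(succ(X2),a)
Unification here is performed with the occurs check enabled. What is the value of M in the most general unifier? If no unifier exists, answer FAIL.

Decompose tree/2: wrap(wrap(A)) = wrap(wrap(wrap(6))),  S = succ(a).
Decompose wrap/1: wrap(A) = wrap(wrap(6)).
Decompose wrap/1: A = wrap(6).
Bind A := wrap(6); no other remaining equation mentions A.
Bind S := succ(a); no other remaining equation mentions S.
Decompose tree/2: succ(tree(wrap(N),n)) = succ(tree(N,n)),  succ(succ(7)) = succ(succ(B)).
Decompose succ/1: tree(wrap(N),n) = tree(N,n).
Decompose tree/2: wrap(N) = N,  n = n.
Occurs check fails: N occurs in wrap(N); the equation N = wrap(N) has no finite solution.

FAIL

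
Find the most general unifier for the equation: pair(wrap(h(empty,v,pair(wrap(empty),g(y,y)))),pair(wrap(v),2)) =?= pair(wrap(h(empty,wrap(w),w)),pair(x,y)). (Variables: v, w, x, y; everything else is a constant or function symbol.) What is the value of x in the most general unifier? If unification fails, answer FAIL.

wrap(wrap(pair(wrap(empty),g(2,2))))

Decompose pair/2: wrap(h(empty,v,pair(wrap(empty),g(y,y)))) =?= wrap(h(empty,wrap(w),w)),  pair(wrap(v),2) =?= pair(x,y).
Decompose wrap/1: h(empty,v,pair(wrap(empty),g(y,y))) =?= h(empty,wrap(w),w).
Decompose h/3: empty =?= empty,  v =?= wrap(w),  pair(wrap(empty),g(y,y)) =?= w.
Delete trivial equation empty =?= empty.
Bind v := wrap(w); substituting into the one remaining equation that mentions v gives: pair(wrap(wrap(w)),2) =?= pair(x,y).
Bind w := pair(wrap(empty),g(y,y)); substituting into the remaining equation gives: pair(wrap(wrap(pair(wrap(empty),g(y,y)))),2) =?= pair(x,y). Substituting into the earlier binding gives v := wrap(pair(wrap(empty),g(y,y))).
Decompose pair/2: wrap(wrap(pair(wrap(empty),g(y,y)))) =?= x,  2 =?= y.
Bind x := wrap(wrap(pair(wrap(empty),g(y,y)))); no other remaining equation mentions x.
Bind y := 2. Substituting into the earlier bindings gives v := wrap(pair(wrap(empty),g(2,2))), w := pair(wrap(empty),g(2,2)), x := wrap(wrap(pair(wrap(empty),g(2,2)))).
MGU = { v -> wrap(pair(wrap(empty),g(2,2))), w -> pair(wrap(empty),g(2,2)), x -> wrap(wrap(pair(wrap(empty),g(2,2)))), y -> 2 }, so x -> wrap(wrap(pair(wrap(empty),g(2,2)))).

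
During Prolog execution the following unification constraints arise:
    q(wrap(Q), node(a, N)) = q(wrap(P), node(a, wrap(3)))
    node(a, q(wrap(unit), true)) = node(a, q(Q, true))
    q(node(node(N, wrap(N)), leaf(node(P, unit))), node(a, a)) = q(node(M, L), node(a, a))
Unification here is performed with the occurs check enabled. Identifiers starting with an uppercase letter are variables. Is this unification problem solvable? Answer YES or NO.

YES

Decompose q/2: wrap(Q) = wrap(P),  node(a, N) = node(a, wrap(3)).
Decompose wrap/1: Q = P.
Bind Q := P; substituting into the one remaining equation that mentions Q gives: node(a, q(wrap(unit), true)) = node(a, q(P, true)).
Decompose node/2: a = a,  N = wrap(3).
Delete trivial equation a = a.
Bind N := wrap(3); substituting into the one remaining equation that mentions N gives: q(node(node(wrap(3), wrap(wrap(3))), leaf(node(P, unit))), node(a, a)) = q(node(M, L), node(a, a)).
Decompose node/2: a = a,  q(wrap(unit), true) = q(P, true).
Delete trivial equation a = a.
Decompose q/2: wrap(unit) = P,  true = true.
Bind P := wrap(unit); substituting into the one remaining equation that mentions P gives: q(node(node(wrap(3), wrap(wrap(3))), leaf(node(wrap(unit), unit))), node(a, a)) = q(node(M, L), node(a, a)). Substituting into the earlier binding gives Q := wrap(unit).
Delete trivial equation true = true.
Decompose q/2: node(node(wrap(3), wrap(wrap(3))), leaf(node(wrap(unit), unit))) = node(M, L),  node(a, a) = node(a, a).
Decompose node/2: node(wrap(3), wrap(wrap(3))) = M,  leaf(node(wrap(unit), unit)) = L.
Bind M := node(wrap(3), wrap(wrap(3))); no other remaining equation mentions M.
Bind L := leaf(node(wrap(unit), unit)); no other remaining equation mentions L.
Delete trivial equation node(a, a) = node(a, a).
No equations remain and no clash or occurs-check failure arose, so a unifier exists.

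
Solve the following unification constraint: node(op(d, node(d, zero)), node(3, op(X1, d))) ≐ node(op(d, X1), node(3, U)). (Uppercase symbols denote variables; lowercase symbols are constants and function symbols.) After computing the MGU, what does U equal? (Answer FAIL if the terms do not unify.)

op(node(d, zero), d)

Decompose node/2: op(d, node(d, zero)) ≐ op(d, X1),  node(3, op(X1, d)) ≐ node(3, U).
Decompose op/2: d ≐ d,  node(d, zero) ≐ X1.
Delete trivial equation d ≐ d.
Bind X1 := node(d, zero); substituting into the remaining equation gives: node(3, op(node(d, zero), d)) ≐ node(3, U).
Decompose node/2: 3 ≐ 3,  op(node(d, zero), d) ≐ U.
Delete trivial equation 3 ≐ 3.
Bind U := op(node(d, zero), d).
MGU = { X1 ↦ node(d, zero), U ↦ op(node(d, zero), d) }, so U ↦ op(node(d, zero), d).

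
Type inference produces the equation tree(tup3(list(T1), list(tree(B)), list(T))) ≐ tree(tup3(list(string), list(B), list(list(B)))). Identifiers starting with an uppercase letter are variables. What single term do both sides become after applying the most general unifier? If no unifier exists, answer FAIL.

FAIL

Decompose tree/1: tup3(list(T1), list(tree(B)), list(T)) ≐ tup3(list(string), list(B), list(list(B))).
Decompose tup3/3: list(T1) ≐ list(string),  list(tree(B)) ≐ list(B),  list(T) ≐ list(list(B)).
Decompose list/1: T1 ≐ string.
Bind T1 := string; no other remaining equation mentions T1.
Decompose list/1: tree(B) ≐ B.
Occurs check fails: B occurs in tree(B); the equation B ≐ tree(B) has no finite solution.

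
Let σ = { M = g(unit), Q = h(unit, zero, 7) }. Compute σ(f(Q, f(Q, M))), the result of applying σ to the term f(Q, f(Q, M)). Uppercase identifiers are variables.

Replace each occurrence of M with g(unit).
Replace each occurrence of Q with h(unit, zero, 7).
Result: f(h(unit, zero, 7), f(h(unit, zero, 7), g(unit))).

f(h(unit, zero, 7), f(h(unit, zero, 7), g(unit)))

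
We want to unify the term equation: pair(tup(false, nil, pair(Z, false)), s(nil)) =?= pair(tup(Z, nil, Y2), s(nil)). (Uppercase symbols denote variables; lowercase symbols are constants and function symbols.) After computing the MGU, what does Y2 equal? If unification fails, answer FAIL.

pair(false, false)

Decompose pair/2: tup(false, nil, pair(Z, false)) =?= tup(Z, nil, Y2),  s(nil) =?= s(nil).
Decompose tup/3: false =?= Z,  nil =?= nil,  pair(Z, false) =?= Y2.
Bind Z := false; substituting into the one remaining equation that mentions Z gives: pair(false, false) =?= Y2.
Delete trivial equation nil =?= nil.
Bind Y2 := pair(false, false); no other remaining equation mentions Y2.
Delete trivial equation s(nil) =?= s(nil).
MGU = { Z -> false, Y2 -> pair(false, false) }, so Y2 -> pair(false, false).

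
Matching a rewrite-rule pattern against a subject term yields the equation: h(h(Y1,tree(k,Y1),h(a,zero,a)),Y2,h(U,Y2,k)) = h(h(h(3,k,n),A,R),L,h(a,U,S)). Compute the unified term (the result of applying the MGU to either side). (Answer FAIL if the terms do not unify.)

h(h(h(3,k,n),tree(k,h(3,k,n)),h(a,zero,a)),a,h(a,a,k))

Decompose h/3: h(Y1,tree(k,Y1),h(a,zero,a)) = h(h(3,k,n),A,R),  Y2 = L,  h(U,Y2,k) = h(a,U,S).
Decompose h/3: Y1 = h(3,k,n),  tree(k,Y1) = A,  h(a,zero,a) = R.
Bind Y1 := h(3,k,n); substituting into the one remaining equation that mentions Y1 gives: tree(k,h(3,k,n)) = A.
Bind A := tree(k,h(3,k,n)); no other remaining equation mentions A.
Bind R := h(a,zero,a); no other remaining equation mentions R.
Bind Y2 := L; substituting into the remaining equation gives: h(U,L,k) = h(a,U,S).
Decompose h/3: U = a,  L = U,  k = S.
Bind U := a; substituting into the one remaining equation that mentions U gives: L = a.
Bind L := a; no other remaining equation mentions L. Substituting into the earlier binding gives Y2 := a.
Bind S := k.
Applying the MGU to either side gives h(h(h(3,k,n),tree(k,h(3,k,n)),h(a,zero,a)),a,h(a,a,k)).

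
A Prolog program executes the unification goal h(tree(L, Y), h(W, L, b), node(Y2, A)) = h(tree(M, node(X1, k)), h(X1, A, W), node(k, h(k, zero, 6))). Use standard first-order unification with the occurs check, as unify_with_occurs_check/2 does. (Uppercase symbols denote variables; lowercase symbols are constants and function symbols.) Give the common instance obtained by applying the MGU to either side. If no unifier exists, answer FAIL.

h(tree(h(k, zero, 6), node(b, k)), h(b, h(k, zero, 6), b), node(k, h(k, zero, 6)))

Decompose h/3: tree(L, Y) = tree(M, node(X1, k)),  h(W, L, b) = h(X1, A, W),  node(Y2, A) = node(k, h(k, zero, 6)).
Decompose tree/2: L = M,  Y = node(X1, k).
Bind L := M; substituting into the one remaining equation that mentions L gives: h(W, M, b) = h(X1, A, W).
Bind Y := node(X1, k); no other remaining equation mentions Y.
Decompose h/3: W = X1,  M = A,  b = W.
Bind W := X1; substituting into the one remaining equation that mentions W gives: b = X1.
Bind M := A; no other remaining equation mentions M. Substituting into the earlier binding gives L := A.
Bind X1 := b; no other remaining equation mentions X1. Substituting into the earlier bindings gives Y := node(b, k), W := b.
Decompose node/2: Y2 = k,  A = h(k, zero, 6).
Bind Y2 := k; no other remaining equation mentions Y2.
Bind A := h(k, zero, 6). Substituting into the earlier bindings gives L := h(k, zero, 6), M := h(k, zero, 6).
Applying the MGU to either side gives h(tree(h(k, zero, 6), node(b, k)), h(b, h(k, zero, 6), b), node(k, h(k, zero, 6))).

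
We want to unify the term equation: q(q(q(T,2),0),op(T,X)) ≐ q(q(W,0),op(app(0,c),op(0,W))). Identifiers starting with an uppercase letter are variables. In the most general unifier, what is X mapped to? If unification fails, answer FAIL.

op(0,q(app(0,c),2))

Decompose q/2: q(q(T,2),0) ≐ q(W,0),  op(T,X) ≐ op(app(0,c),op(0,W)).
Decompose q/2: q(T,2) ≐ W,  0 ≐ 0.
Bind W := q(T,2); substituting into the one remaining equation that mentions W gives: op(T,X) ≐ op(app(0,c),op(0,q(T,2))).
Delete trivial equation 0 ≐ 0.
Decompose op/2: T ≐ app(0,c),  X ≐ op(0,q(T,2)).
Bind T := app(0,c); substituting into the remaining equation gives: X ≐ op(0,q(app(0,c),2)). Substituting into the earlier binding gives W := q(app(0,c),2).
Bind X := op(0,q(app(0,c),2)).
MGU = { W := q(app(0,c),2), T := app(0,c), X := op(0,q(app(0,c),2)) }, so X := op(0,q(app(0,c),2)).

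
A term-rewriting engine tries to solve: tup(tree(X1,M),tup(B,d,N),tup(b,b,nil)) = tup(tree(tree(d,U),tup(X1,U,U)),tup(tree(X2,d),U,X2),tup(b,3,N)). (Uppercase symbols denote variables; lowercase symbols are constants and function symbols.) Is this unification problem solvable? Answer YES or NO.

NO

Decompose tup/3: tree(X1,M) = tree(tree(d,U),tup(X1,U,U)),  tup(B,d,N) = tup(tree(X2,d),U,X2),  tup(b,b,nil) = tup(b,3,N).
Decompose tree/2: X1 = tree(d,U),  M = tup(X1,U,U).
Bind X1 := tree(d,U); substituting into the one remaining equation that mentions X1 gives: M = tup(tree(d,U),U,U).
Bind M := tup(tree(d,U),U,U); no other remaining equation mentions M.
Decompose tup/3: B = tree(X2,d),  d = U,  N = X2.
Bind B := tree(X2,d); no other remaining equation mentions B.
Bind U := d; no other remaining equation mentions U. Substituting into the earlier bindings gives X1 := tree(d,d), M := tup(tree(d,d),d,d).
Bind N := X2; substituting into the remaining equation gives: tup(b,b,nil) = tup(b,3,X2).
Decompose tup/3: b = b,  b = 3,  nil = X2.
Delete trivial equation b = b.
Clash: constants b and 3 differ; no unifier exists.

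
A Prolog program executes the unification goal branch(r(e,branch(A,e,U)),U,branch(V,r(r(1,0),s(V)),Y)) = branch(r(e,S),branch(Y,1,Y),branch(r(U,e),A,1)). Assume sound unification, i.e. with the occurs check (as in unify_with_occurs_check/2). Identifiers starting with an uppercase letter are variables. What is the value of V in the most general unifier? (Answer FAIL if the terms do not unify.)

r(branch(1,1,1),e)

Decompose branch/3: r(e,branch(A,e,U)) = r(e,S),  U = branch(Y,1,Y),  branch(V,r(r(1,0),s(V)),Y) = branch(r(U,e),A,1).
Decompose r/2: e = e,  branch(A,e,U) = S.
Delete trivial equation e = e.
Bind S := branch(A,e,U); no other remaining equation mentions S.
Bind U := branch(Y,1,Y); substituting into the remaining equation gives: branch(V,r(r(1,0),s(V)),Y) = branch(r(branch(Y,1,Y),e),A,1). Substituting into the earlier binding gives S := branch(A,e,branch(Y,1,Y)).
Decompose branch/3: V = r(branch(Y,1,Y),e),  r(r(1,0),s(V)) = A,  Y = 1.
Bind V := r(branch(Y,1,Y),e); substituting into the one remaining equation that mentions V gives: r(r(1,0),s(r(branch(Y,1,Y),e))) = A.
Bind A := r(r(1,0),s(r(branch(Y,1,Y),e))); no other remaining equation mentions A. Substituting into the earlier binding gives S := branch(r(r(1,0),s(r(branch(Y,1,Y),e))),e,branch(Y,1,Y)).
Bind Y := 1. Substituting into the earlier bindings gives S := branch(r(r(1,0),s(r(branch(1,1,1),e))),e,branch(1,1,1)), U := branch(1,1,1), V := r(branch(1,1,1),e), A := r(r(1,0),s(r(branch(1,1,1),e))).
MGU = { S = branch(r(r(1,0),s(r(branch(1,1,1),e))),e,branch(1,1,1)), U = branch(1,1,1), V = r(branch(1,1,1),e), A = r(r(1,0),s(r(branch(1,1,1),e))), Y = 1 }, so V = r(branch(1,1,1),e).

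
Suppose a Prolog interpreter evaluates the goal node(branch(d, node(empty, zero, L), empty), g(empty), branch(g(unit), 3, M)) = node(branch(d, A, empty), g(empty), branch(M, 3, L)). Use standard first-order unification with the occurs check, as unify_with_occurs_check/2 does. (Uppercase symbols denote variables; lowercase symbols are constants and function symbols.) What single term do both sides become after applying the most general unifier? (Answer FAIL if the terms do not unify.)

node(branch(d, node(empty, zero, g(unit)), empty), g(empty), branch(g(unit), 3, g(unit)))

Decompose node/3: branch(d, node(empty, zero, L), empty) = branch(d, A, empty),  g(empty) = g(empty),  branch(g(unit), 3, M) = branch(M, 3, L).
Decompose branch/3: d = d,  node(empty, zero, L) = A,  empty = empty.
Delete trivial equation d = d.
Bind A := node(empty, zero, L); no other remaining equation mentions A.
Delete trivial equation empty = empty.
Delete trivial equation g(empty) = g(empty).
Decompose branch/3: g(unit) = M,  3 = 3,  M = L.
Bind M := g(unit); substituting into the one remaining equation that mentions M gives: g(unit) = L.
Delete trivial equation 3 = 3.
Bind L := g(unit). Substituting into the earlier binding gives A := node(empty, zero, g(unit)).
Applying the MGU to either side gives node(branch(d, node(empty, zero, g(unit)), empty), g(empty), branch(g(unit), 3, g(unit))).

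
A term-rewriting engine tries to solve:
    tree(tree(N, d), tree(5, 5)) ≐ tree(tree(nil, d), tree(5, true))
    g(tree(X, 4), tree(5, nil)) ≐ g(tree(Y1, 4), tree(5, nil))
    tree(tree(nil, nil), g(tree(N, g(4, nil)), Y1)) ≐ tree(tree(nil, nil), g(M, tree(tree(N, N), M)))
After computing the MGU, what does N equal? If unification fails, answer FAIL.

FAIL

Decompose tree/2: tree(N, d) ≐ tree(nil, d),  tree(5, 5) ≐ tree(5, true).
Decompose tree/2: N ≐ nil,  d ≐ d.
Bind N := nil; substituting into the one remaining equation that mentions N gives: tree(tree(nil, nil), g(tree(nil, g(4, nil)), Y1)) ≐ tree(tree(nil, nil), g(M, tree(tree(nil, nil), M))).
Delete trivial equation d ≐ d.
Decompose tree/2: 5 ≐ 5,  5 ≐ true.
Delete trivial equation 5 ≐ 5.
Clash: constants 5 and true differ; no unifier exists.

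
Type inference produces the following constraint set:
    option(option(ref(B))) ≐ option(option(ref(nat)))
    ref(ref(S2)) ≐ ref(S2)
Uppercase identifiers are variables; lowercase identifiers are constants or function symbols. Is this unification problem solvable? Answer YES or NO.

Decompose option/1: option(ref(B)) ≐ option(ref(nat)).
Decompose option/1: ref(B) ≐ ref(nat).
Decompose ref/1: B ≐ nat.
Bind B := nat; no other remaining equation mentions B.
Decompose ref/1: ref(S2) ≐ S2.
Occurs check fails: S2 occurs in ref(S2); the equation S2 ≐ ref(S2) has no finite solution.

NO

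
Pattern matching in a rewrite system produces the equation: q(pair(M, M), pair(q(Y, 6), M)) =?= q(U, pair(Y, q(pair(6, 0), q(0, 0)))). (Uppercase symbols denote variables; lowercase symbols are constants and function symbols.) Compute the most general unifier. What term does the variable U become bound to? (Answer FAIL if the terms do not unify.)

Decompose q/2: pair(M, M) =?= U,  pair(q(Y, 6), M) =?= pair(Y, q(pair(6, 0), q(0, 0))).
Bind U := pair(M, M); no other remaining equation mentions U.
Decompose pair/2: q(Y, 6) =?= Y,  M =?= q(pair(6, 0), q(0, 0)).
Occurs check fails: Y occurs in q(Y, 6); the equation Y =?= q(Y, 6) has no finite solution.

FAIL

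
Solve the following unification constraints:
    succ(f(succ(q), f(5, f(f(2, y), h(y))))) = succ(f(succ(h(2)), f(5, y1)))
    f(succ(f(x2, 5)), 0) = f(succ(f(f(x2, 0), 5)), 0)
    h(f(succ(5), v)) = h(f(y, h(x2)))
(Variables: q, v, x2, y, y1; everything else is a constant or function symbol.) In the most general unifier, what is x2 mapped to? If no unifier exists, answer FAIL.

Decompose succ/1: f(succ(q), f(5, f(f(2, y), h(y)))) = f(succ(h(2)), f(5, y1)).
Decompose f/2: succ(q) = succ(h(2)),  f(5, f(f(2, y), h(y))) = f(5, y1).
Decompose succ/1: q = h(2).
Bind q := h(2); no other remaining equation mentions q.
Decompose f/2: 5 = 5,  f(f(2, y), h(y)) = y1.
Delete trivial equation 5 = 5.
Bind y1 := f(f(2, y), h(y)); no other remaining equation mentions y1.
Decompose f/2: succ(f(x2, 5)) = succ(f(f(x2, 0), 5)),  0 = 0.
Decompose succ/1: f(x2, 5) = f(f(x2, 0), 5).
Decompose f/2: x2 = f(x2, 0),  5 = 5.
Occurs check fails: x2 occurs in f(x2, 0); the equation x2 = f(x2, 0) has no finite solution.

FAIL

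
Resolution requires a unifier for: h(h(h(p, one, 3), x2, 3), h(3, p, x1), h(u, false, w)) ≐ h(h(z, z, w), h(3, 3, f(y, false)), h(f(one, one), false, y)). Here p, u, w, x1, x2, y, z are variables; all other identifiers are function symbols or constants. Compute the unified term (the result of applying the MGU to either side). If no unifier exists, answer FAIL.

Decompose h/3: h(h(p, one, 3), x2, 3) ≐ h(z, z, w),  h(3, p, x1) ≐ h(3, 3, f(y, false)),  h(u, false, w) ≐ h(f(one, one), false, y).
Decompose h/3: h(p, one, 3) ≐ z,  x2 ≐ z,  3 ≐ w.
Bind z := h(p, one, 3); substituting into the one remaining equation that mentions z gives: x2 ≐ h(p, one, 3).
Bind x2 := h(p, one, 3); no other remaining equation mentions x2.
Bind w := 3; substituting into the one remaining equation that mentions w gives: h(u, false, 3) ≐ h(f(one, one), false, y).
Decompose h/3: 3 ≐ 3,  p ≐ 3,  x1 ≐ f(y, false).
Delete trivial equation 3 ≐ 3.
Bind p := 3; no other remaining equation mentions p. Substituting into the earlier bindings gives z := h(3, one, 3), x2 := h(3, one, 3).
Bind x1 := f(y, false); no other remaining equation mentions x1.
Decompose h/3: u ≐ f(one, one),  false ≐ false,  3 ≐ y.
Bind u := f(one, one); no other remaining equation mentions u.
Delete trivial equation false ≐ false.
Bind y := 3. Substituting into the earlier binding gives x1 := f(3, false).
Applying the MGU to either side gives h(h(h(3, one, 3), h(3, one, 3), 3), h(3, 3, f(3, false)), h(f(one, one), false, 3)).

h(h(h(3, one, 3), h(3, one, 3), 3), h(3, 3, f(3, false)), h(f(one, one), false, 3))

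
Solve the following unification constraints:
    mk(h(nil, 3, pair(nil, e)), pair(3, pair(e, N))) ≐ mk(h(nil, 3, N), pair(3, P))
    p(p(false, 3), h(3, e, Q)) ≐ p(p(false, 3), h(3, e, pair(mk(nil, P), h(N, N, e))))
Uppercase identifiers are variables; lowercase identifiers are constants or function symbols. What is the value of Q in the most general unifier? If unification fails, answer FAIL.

pair(mk(nil, pair(e, pair(nil, e))), h(pair(nil, e), pair(nil, e), e))

Decompose mk/2: h(nil, 3, pair(nil, e)) ≐ h(nil, 3, N),  pair(3, pair(e, N)) ≐ pair(3, P).
Decompose h/3: nil ≐ nil,  3 ≐ 3,  pair(nil, e) ≐ N.
Delete trivial equation nil ≐ nil.
Delete trivial equation 3 ≐ 3.
Bind N := pair(nil, e); substituting into the remaining equations gives: pair(3, pair(e, pair(nil, e))) ≐ pair(3, P),  p(p(false, 3), h(3, e, Q)) ≐ p(p(false, 3), h(3, e, pair(mk(nil, P), h(pair(nil, e), pair(nil, e), e)))).
Decompose pair/2: 3 ≐ 3,  pair(e, pair(nil, e)) ≐ P.
Delete trivial equation 3 ≐ 3.
Bind P := pair(e, pair(nil, e)); substituting into the remaining equation gives: p(p(false, 3), h(3, e, Q)) ≐ p(p(false, 3), h(3, e, pair(mk(nil, pair(e, pair(nil, e))), h(pair(nil, e), pair(nil, e), e)))).
Decompose p/2: p(false, 3) ≐ p(false, 3),  h(3, e, Q) ≐ h(3, e, pair(mk(nil, pair(e, pair(nil, e))), h(pair(nil, e), pair(nil, e), e))).
Delete trivial equation p(false, 3) ≐ p(false, 3).
Decompose h/3: 3 ≐ 3,  e ≐ e,  Q ≐ pair(mk(nil, pair(e, pair(nil, e))), h(pair(nil, e), pair(nil, e), e)).
Delete trivial equation 3 ≐ 3.
Delete trivial equation e ≐ e.
Bind Q := pair(mk(nil, pair(e, pair(nil, e))), h(pair(nil, e), pair(nil, e), e)).
MGU = { N := pair(nil, e), P := pair(e, pair(nil, e)), Q := pair(mk(nil, pair(e, pair(nil, e))), h(pair(nil, e), pair(nil, e), e)) }, so Q := pair(mk(nil, pair(e, pair(nil, e))), h(pair(nil, e), pair(nil, e), e)).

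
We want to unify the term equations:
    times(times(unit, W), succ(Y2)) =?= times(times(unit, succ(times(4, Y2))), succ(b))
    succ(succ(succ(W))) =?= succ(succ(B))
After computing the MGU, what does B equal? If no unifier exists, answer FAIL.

Decompose times/2: times(unit, W) =?= times(unit, succ(times(4, Y2))),  succ(Y2) =?= succ(b).
Decompose times/2: unit =?= unit,  W =?= succ(times(4, Y2)).
Delete trivial equation unit =?= unit.
Bind W := succ(times(4, Y2)); substituting into the one remaining equation that mentions W gives: succ(succ(succ(succ(times(4, Y2))))) =?= succ(succ(B)).
Decompose succ/1: Y2 =?= b.
Bind Y2 := b; substituting into the remaining equation gives: succ(succ(succ(succ(times(4, b))))) =?= succ(succ(B)). Substituting into the earlier binding gives W := succ(times(4, b)).
Decompose succ/1: succ(succ(succ(times(4, b)))) =?= succ(B).
Decompose succ/1: succ(succ(times(4, b))) =?= B.
Bind B := succ(succ(times(4, b))).
MGU = { W := succ(times(4, b)), Y2 := b, B := succ(succ(times(4, b))) }, so B := succ(succ(times(4, b))).

succ(succ(times(4, b)))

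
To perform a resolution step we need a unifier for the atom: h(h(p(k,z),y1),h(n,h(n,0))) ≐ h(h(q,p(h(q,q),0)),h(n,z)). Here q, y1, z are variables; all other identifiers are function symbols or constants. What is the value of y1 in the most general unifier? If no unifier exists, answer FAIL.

Decompose h/2: h(p(k,z),y1) ≐ h(q,p(h(q,q),0)),  h(n,h(n,0)) ≐ h(n,z).
Decompose h/2: p(k,z) ≐ q,  y1 ≐ p(h(q,q),0).
Bind q := p(k,z); substituting into the one remaining equation that mentions q gives: y1 ≐ p(h(p(k,z),p(k,z)),0).
Bind y1 := p(h(p(k,z),p(k,z)),0); no other remaining equation mentions y1.
Decompose h/2: n ≐ n,  h(n,0) ≐ z.
Delete trivial equation n ≐ n.
Bind z := h(n,0). Substituting into the earlier bindings gives q := p(k,h(n,0)), y1 := p(h(p(k,h(n,0)),p(k,h(n,0))),0).
MGU = { q := p(k,h(n,0)), y1 := p(h(p(k,h(n,0)),p(k,h(n,0))),0), z := h(n,0) }, so y1 := p(h(p(k,h(n,0)),p(k,h(n,0))),0).

p(h(p(k,h(n,0)),p(k,h(n,0))),0)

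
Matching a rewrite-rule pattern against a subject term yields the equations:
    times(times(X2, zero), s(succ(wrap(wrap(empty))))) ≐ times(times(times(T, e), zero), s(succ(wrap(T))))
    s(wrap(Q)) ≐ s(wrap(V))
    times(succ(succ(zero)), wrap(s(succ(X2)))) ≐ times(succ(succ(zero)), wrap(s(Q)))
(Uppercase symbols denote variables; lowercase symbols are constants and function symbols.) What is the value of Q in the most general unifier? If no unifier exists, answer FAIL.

Decompose times/2: times(X2, zero) ≐ times(times(T, e), zero),  s(succ(wrap(wrap(empty)))) ≐ s(succ(wrap(T))).
Decompose times/2: X2 ≐ times(T, e),  zero ≐ zero.
Bind X2 := times(T, e); substituting into the one remaining equation that mentions X2 gives: times(succ(succ(zero)), wrap(s(succ(times(T, e))))) ≐ times(succ(succ(zero)), wrap(s(Q))).
Delete trivial equation zero ≐ zero.
Decompose s/1: succ(wrap(wrap(empty))) ≐ succ(wrap(T)).
Decompose succ/1: wrap(wrap(empty)) ≐ wrap(T).
Decompose wrap/1: wrap(empty) ≐ T.
Bind T := wrap(empty); substituting into the one remaining equation that mentions T gives: times(succ(succ(zero)), wrap(s(succ(times(wrap(empty), e))))) ≐ times(succ(succ(zero)), wrap(s(Q))). Substituting into the earlier binding gives X2 := times(wrap(empty), e).
Decompose s/1: wrap(Q) ≐ wrap(V).
Decompose wrap/1: Q ≐ V.
Bind Q := V; substituting into the remaining equation gives: times(succ(succ(zero)), wrap(s(succ(times(wrap(empty), e))))) ≐ times(succ(succ(zero)), wrap(s(V))).
Decompose times/2: succ(succ(zero)) ≐ succ(succ(zero)),  wrap(s(succ(times(wrap(empty), e)))) ≐ wrap(s(V)).
Delete trivial equation succ(succ(zero)) ≐ succ(succ(zero)).
Decompose wrap/1: s(succ(times(wrap(empty), e))) ≐ s(V).
Decompose s/1: succ(times(wrap(empty), e)) ≐ V.
Bind V := succ(times(wrap(empty), e)). Substituting into the earlier binding gives Q := succ(times(wrap(empty), e)).
MGU = { X2 ↦ times(wrap(empty), e), T ↦ wrap(empty), Q ↦ succ(times(wrap(empty), e)), V ↦ succ(times(wrap(empty), e)) }, so Q ↦ succ(times(wrap(empty), e)).

succ(times(wrap(empty), e))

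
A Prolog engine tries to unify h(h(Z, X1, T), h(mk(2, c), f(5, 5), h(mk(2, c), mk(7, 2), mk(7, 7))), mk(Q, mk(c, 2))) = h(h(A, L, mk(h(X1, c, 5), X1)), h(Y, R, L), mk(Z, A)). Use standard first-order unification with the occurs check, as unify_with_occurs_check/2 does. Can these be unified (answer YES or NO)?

YES

Decompose h/3: h(Z, X1, T) = h(A, L, mk(h(X1, c, 5), X1)),  h(mk(2, c), f(5, 5), h(mk(2, c), mk(7, 2), mk(7, 7))) = h(Y, R, L),  mk(Q, mk(c, 2)) = mk(Z, A).
Decompose h/3: Z = A,  X1 = L,  T = mk(h(X1, c, 5), X1).
Bind Z := A; substituting into the one remaining equation that mentions Z gives: mk(Q, mk(c, 2)) = mk(A, A).
Bind X1 := L; substituting into the one remaining equation that mentions X1 gives: T = mk(h(L, c, 5), L).
Bind T := mk(h(L, c, 5), L); no other remaining equation mentions T.
Decompose h/3: mk(2, c) = Y,  f(5, 5) = R,  h(mk(2, c), mk(7, 2), mk(7, 7)) = L.
Bind Y := mk(2, c); no other remaining equation mentions Y.
Bind R := f(5, 5); no other remaining equation mentions R.
Bind L := h(mk(2, c), mk(7, 2), mk(7, 7)); no other remaining equation mentions L. Substituting into the earlier bindings gives X1 := h(mk(2, c), mk(7, 2), mk(7, 7)), T := mk(h(h(mk(2, c), mk(7, 2), mk(7, 7)), c, 5), h(mk(2, c), mk(7, 2), mk(7, 7))).
Decompose mk/2: Q = A,  mk(c, 2) = A.
Bind Q := A; no other remaining equation mentions Q.
Bind A := mk(c, 2). Substituting into the earlier bindings gives Z := mk(c, 2), Q := mk(c, 2).
No equations remain and no clash or occurs-check failure arose, so a unifier exists.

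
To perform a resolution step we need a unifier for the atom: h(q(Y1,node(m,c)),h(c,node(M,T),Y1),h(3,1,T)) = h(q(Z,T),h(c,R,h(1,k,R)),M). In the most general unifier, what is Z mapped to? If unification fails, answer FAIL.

Decompose h/3: q(Y1,node(m,c)) = q(Z,T),  h(c,node(M,T),Y1) = h(c,R,h(1,k,R)),  h(3,1,T) = M.
Decompose q/2: Y1 = Z,  node(m,c) = T.
Bind Y1 := Z; substituting into the one remaining equation that mentions Y1 gives: h(c,node(M,T),Z) = h(c,R,h(1,k,R)).
Bind T := node(m,c); substituting into the remaining equations gives: h(c,node(M,node(m,c)),Z) = h(c,R,h(1,k,R)),  h(3,1,node(m,c)) = M.
Decompose h/3: c = c,  node(M,node(m,c)) = R,  Z = h(1,k,R).
Delete trivial equation c = c.
Bind R := node(M,node(m,c)); substituting into the one remaining equation that mentions R gives: Z = h(1,k,node(M,node(m,c))).
Bind Z := h(1,k,node(M,node(m,c))); no other remaining equation mentions Z. Substituting into the earlier binding gives Y1 := h(1,k,node(M,node(m,c))).
Bind M := h(3,1,node(m,c)). Substituting into the earlier bindings gives Y1 := h(1,k,node(h(3,1,node(m,c)),node(m,c))), R := node(h(3,1,node(m,c)),node(m,c)), Z := h(1,k,node(h(3,1,node(m,c)),node(m,c))).
MGU = { Y1 -> h(1,k,node(h(3,1,node(m,c)),node(m,c))), T -> node(m,c), R -> node(h(3,1,node(m,c)),node(m,c)), Z -> h(1,k,node(h(3,1,node(m,c)),node(m,c))), M -> h(3,1,node(m,c)) }, so Z -> h(1,k,node(h(3,1,node(m,c)),node(m,c))).

h(1,k,node(h(3,1,node(m,c)),node(m,c)))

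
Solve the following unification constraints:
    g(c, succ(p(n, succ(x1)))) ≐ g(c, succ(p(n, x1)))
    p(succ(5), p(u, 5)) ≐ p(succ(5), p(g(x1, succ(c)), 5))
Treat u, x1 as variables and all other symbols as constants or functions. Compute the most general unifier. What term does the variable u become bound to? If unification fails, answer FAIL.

Decompose g/2: c ≐ c,  succ(p(n, succ(x1))) ≐ succ(p(n, x1)).
Delete trivial equation c ≐ c.
Decompose succ/1: p(n, succ(x1)) ≐ p(n, x1).
Decompose p/2: n ≐ n,  succ(x1) ≐ x1.
Delete trivial equation n ≐ n.
Occurs check fails: x1 occurs in succ(x1); the equation x1 ≐ succ(x1) has no finite solution.

FAIL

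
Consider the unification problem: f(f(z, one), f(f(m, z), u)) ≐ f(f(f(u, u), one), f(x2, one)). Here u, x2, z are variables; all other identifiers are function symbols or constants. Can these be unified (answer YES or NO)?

YES

Decompose f/2: f(z, one) ≐ f(f(u, u), one),  f(f(m, z), u) ≐ f(x2, one).
Decompose f/2: z ≐ f(u, u),  one ≐ one.
Bind z := f(u, u); substituting into the one remaining equation that mentions z gives: f(f(m, f(u, u)), u) ≐ f(x2, one).
Delete trivial equation one ≐ one.
Decompose f/2: f(m, f(u, u)) ≐ x2,  u ≐ one.
Bind x2 := f(m, f(u, u)); no other remaining equation mentions x2.
Bind u := one. Substituting into the earlier bindings gives z := f(one, one), x2 := f(m, f(one, one)).
No equations remain and no clash or occurs-check failure arose, so a unifier exists.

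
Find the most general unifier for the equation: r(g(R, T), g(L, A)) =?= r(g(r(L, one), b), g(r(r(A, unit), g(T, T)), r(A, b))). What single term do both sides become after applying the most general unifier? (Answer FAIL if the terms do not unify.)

Decompose r/2: g(R, T) =?= g(r(L, one), b),  g(L, A) =?= g(r(r(A, unit), g(T, T)), r(A, b)).
Decompose g/2: R =?= r(L, one),  T =?= b.
Bind R := r(L, one); no other remaining equation mentions R.
Bind T := b; substituting into the remaining equation gives: g(L, A) =?= g(r(r(A, unit), g(b, b)), r(A, b)).
Decompose g/2: L =?= r(r(A, unit), g(b, b)),  A =?= r(A, b).
Bind L := r(r(A, unit), g(b, b)); no other remaining equation mentions L. Substituting into the earlier binding gives R := r(r(r(A, unit), g(b, b)), one).
Occurs check fails: A occurs in r(A, b); the equation A =?= r(A, b) has no finite solution.

FAIL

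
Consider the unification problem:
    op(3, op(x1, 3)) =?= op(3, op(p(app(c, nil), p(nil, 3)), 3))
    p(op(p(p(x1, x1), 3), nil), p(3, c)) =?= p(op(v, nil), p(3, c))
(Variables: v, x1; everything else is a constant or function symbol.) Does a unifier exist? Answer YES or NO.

YES

Decompose op/2: 3 =?= 3,  op(x1, 3) =?= op(p(app(c, nil), p(nil, 3)), 3).
Delete trivial equation 3 =?= 3.
Decompose op/2: x1 =?= p(app(c, nil), p(nil, 3)),  3 =?= 3.
Bind x1 := p(app(c, nil), p(nil, 3)); substituting into the one remaining equation that mentions x1 gives: p(op(p(p(p(app(c, nil), p(nil, 3)), p(app(c, nil), p(nil, 3))), 3), nil), p(3, c)) =?= p(op(v, nil), p(3, c)).
Delete trivial equation 3 =?= 3.
Decompose p/2: op(p(p(p(app(c, nil), p(nil, 3)), p(app(c, nil), p(nil, 3))), 3), nil) =?= op(v, nil),  p(3, c) =?= p(3, c).
Decompose op/2: p(p(p(app(c, nil), p(nil, 3)), p(app(c, nil), p(nil, 3))), 3) =?= v,  nil =?= nil.
Bind v := p(p(p(app(c, nil), p(nil, 3)), p(app(c, nil), p(nil, 3))), 3); no other remaining equation mentions v.
Delete trivial equation nil =?= nil.
Delete trivial equation p(3, c) =?= p(3, c).
No equations remain and no clash or occurs-check failure arose, so a unifier exists.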